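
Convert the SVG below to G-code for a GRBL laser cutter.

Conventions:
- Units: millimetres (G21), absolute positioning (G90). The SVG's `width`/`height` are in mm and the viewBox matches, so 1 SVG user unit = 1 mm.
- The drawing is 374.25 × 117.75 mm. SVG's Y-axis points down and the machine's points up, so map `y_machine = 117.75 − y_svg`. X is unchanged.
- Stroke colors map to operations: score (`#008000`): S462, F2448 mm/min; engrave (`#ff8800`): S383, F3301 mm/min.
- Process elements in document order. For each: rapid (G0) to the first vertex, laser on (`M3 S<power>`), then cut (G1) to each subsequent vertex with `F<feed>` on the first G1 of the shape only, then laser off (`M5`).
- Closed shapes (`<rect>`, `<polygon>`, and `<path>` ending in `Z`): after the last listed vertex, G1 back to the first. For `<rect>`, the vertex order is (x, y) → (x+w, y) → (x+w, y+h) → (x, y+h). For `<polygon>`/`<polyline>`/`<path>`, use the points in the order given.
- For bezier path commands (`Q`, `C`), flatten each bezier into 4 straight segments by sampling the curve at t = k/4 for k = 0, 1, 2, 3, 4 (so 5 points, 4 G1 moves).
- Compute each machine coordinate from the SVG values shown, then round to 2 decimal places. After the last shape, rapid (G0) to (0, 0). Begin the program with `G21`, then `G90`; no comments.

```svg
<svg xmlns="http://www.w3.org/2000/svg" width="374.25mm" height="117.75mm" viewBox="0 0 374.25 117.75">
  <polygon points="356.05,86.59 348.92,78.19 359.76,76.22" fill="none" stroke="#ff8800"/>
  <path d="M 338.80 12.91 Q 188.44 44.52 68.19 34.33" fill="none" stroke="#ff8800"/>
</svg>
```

G21
G90
G0 X356.05 Y31.16
M3 S383
G1 X348.92 Y39.56 F3301
G1 X359.76 Y41.53
G1 X356.05 Y31.16
M5
G0 X338.80 Y104.84
M3 S383
G1 X265.50 Y91.65 F3301
G1 X195.97 Y83.68
G1 X130.20 Y80.94
G1 X68.19 Y83.42
M5
G0 X0.00 Y0.00

1 u = 1 mm; y_m = 117.75 − y.

[1] `<polygon>` regular polygon, #ff8800→engrave S383 F3301: (356.05,31.16) → (348.92,39.56) → (359.76,41.53) → (356.05,31.16) (closed)

[2] `<path>` quadratic bezier, #ff8800→engrave S383 F3301: (338.80,104.84) → (265.50,91.65) → (195.97,83.68) → (130.20,80.94) → (68.19,83.42)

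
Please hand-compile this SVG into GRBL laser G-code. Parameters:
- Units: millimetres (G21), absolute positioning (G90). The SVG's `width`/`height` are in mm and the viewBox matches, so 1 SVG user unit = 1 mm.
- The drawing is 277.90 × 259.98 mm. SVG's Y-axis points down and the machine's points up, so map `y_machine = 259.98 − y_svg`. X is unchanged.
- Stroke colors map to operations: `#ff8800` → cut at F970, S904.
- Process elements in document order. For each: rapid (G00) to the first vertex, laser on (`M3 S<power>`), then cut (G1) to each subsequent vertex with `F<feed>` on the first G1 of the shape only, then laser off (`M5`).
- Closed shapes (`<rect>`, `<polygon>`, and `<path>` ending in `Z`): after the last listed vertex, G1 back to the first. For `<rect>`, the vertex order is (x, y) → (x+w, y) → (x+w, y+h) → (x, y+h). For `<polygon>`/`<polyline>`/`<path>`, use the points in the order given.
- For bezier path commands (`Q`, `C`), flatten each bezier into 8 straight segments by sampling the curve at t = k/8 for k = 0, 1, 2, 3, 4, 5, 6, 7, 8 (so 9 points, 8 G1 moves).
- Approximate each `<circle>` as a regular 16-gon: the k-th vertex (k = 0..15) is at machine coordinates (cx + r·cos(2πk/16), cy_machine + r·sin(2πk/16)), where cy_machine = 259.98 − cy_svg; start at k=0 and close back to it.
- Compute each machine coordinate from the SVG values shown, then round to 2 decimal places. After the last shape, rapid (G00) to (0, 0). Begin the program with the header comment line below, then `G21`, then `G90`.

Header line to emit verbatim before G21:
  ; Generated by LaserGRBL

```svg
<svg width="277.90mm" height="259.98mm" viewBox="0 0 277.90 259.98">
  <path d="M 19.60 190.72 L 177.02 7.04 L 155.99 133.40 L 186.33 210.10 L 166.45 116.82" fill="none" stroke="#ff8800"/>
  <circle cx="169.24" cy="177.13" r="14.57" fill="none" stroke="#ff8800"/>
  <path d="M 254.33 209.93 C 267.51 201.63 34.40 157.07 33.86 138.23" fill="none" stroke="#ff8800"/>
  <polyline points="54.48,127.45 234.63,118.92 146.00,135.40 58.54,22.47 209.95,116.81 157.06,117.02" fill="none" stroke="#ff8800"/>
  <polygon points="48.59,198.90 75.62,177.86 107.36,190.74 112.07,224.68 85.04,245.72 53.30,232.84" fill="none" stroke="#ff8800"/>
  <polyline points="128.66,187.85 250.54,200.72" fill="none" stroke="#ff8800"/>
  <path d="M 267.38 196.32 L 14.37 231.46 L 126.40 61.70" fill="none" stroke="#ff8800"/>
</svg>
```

Since the viewBox matches the mm dimensions, user units are millimetres directly. The only transform is the Y-flip y_m = 259.98 − y_svg.

Shape 1 is a open polyline drawn with `<path>`. Its stroke #ff8800 means cut at S904, F970. After flipping Y the toolpath is (19.60,69.26) → (177.02,252.94) → (155.99,126.58) → (186.33,49.88) → (166.45,143.16).

Shape 2 is a circle drawn with `<circle>`. Its stroke #ff8800 means cut at S904, F970. After flipping Y the toolpath is (183.81,82.85) → (182.70,88.43) → (179.54,93.15) → (174.82,96.31) → (169.24,97.42) → (163.66,96.31) → (158.94,93.15) → (155.78,88.43) → (154.67,82.85) → (155.78,77.27) → (158.94,72.55) → (163.66,69.39) → (169.24,68.28) → (174.82,69.39) → (179.54,72.55) → (182.70,77.27) → (183.81,82.85), returning to the start.

Shape 3 is a cubic bezier drawn with `<path>`. Its stroke #ff8800 means cut at S904, F970. After flipping Y the toolpath is (254.33,50.05) → (248.66,54.74) → (225.52,62.11) → (190.51,71.42) → (149.24,81.95) → (107.33,92.97) → (70.39,103.77) → (44.03,113.60) → (33.86,121.75).

Shape 4 is a open polyline drawn with `<polyline>`. Its stroke #ff8800 means cut at S904, F970. After flipping Y the toolpath is (54.48,132.53) → (234.63,141.06) → (146.00,124.58) → (58.54,237.51) → (209.95,143.17) → (157.06,142.96).

Shape 5 is a regular polygon drawn with `<polygon>`. Its stroke #ff8800 means cut at S904, F970. After flipping Y the toolpath is (48.59,61.08) → (75.62,82.12) → (107.36,69.24) → (112.07,35.30) → (85.04,14.26) → (53.30,27.14) → (48.59,61.08), returning to the start.

Shape 6 is a line segment drawn with `<polyline>`. Its stroke #ff8800 means cut at S904, F970. After flipping Y the toolpath is (128.66,72.13) → (250.54,59.26).

Shape 7 is a open polyline drawn with `<path>`. Its stroke #ff8800 means cut at S904, F970. After flipping Y the toolpath is (267.38,63.66) → (14.37,28.52) → (126.40,198.28).

; Generated by LaserGRBL
G21
G90
G00 X19.60 Y69.26
M3 S904
G1 X177.02 Y252.94 F970
G1 X155.99 Y126.58
G1 X186.33 Y49.88
G1 X166.45 Y143.16
M5
G00 X183.81 Y82.85
M3 S904
G1 X182.70 Y88.43 F970
G1 X179.54 Y93.15
G1 X174.82 Y96.31
G1 X169.24 Y97.42
G1 X163.66 Y96.31
G1 X158.94 Y93.15
G1 X155.78 Y88.43
G1 X154.67 Y82.85
G1 X155.78 Y77.27
G1 X158.94 Y72.55
G1 X163.66 Y69.39
G1 X169.24 Y68.28
G1 X174.82 Y69.39
G1 X179.54 Y72.55
G1 X182.70 Y77.27
G1 X183.81 Y82.85
M5
G00 X254.33 Y50.05
M3 S904
G1 X248.66 Y54.74 F970
G1 X225.52 Y62.11
G1 X190.51 Y71.42
G1 X149.24 Y81.95
G1 X107.33 Y92.97
G1 X70.39 Y103.77
G1 X44.03 Y113.60
G1 X33.86 Y121.75
M5
G00 X54.48 Y132.53
M3 S904
G1 X234.63 Y141.06 F970
G1 X146.00 Y124.58
G1 X58.54 Y237.51
G1 X209.95 Y143.17
G1 X157.06 Y142.96
M5
G00 X48.59 Y61.08
M3 S904
G1 X75.62 Y82.12 F970
G1 X107.36 Y69.24
G1 X112.07 Y35.30
G1 X85.04 Y14.26
G1 X53.30 Y27.14
G1 X48.59 Y61.08
M5
G00 X128.66 Y72.13
M3 S904
G1 X250.54 Y59.26 F970
M5
G00 X267.38 Y63.66
M3 S904
G1 X14.37 Y28.52 F970
G1 X126.40 Y198.28
M5
G00 X0.00 Y0.00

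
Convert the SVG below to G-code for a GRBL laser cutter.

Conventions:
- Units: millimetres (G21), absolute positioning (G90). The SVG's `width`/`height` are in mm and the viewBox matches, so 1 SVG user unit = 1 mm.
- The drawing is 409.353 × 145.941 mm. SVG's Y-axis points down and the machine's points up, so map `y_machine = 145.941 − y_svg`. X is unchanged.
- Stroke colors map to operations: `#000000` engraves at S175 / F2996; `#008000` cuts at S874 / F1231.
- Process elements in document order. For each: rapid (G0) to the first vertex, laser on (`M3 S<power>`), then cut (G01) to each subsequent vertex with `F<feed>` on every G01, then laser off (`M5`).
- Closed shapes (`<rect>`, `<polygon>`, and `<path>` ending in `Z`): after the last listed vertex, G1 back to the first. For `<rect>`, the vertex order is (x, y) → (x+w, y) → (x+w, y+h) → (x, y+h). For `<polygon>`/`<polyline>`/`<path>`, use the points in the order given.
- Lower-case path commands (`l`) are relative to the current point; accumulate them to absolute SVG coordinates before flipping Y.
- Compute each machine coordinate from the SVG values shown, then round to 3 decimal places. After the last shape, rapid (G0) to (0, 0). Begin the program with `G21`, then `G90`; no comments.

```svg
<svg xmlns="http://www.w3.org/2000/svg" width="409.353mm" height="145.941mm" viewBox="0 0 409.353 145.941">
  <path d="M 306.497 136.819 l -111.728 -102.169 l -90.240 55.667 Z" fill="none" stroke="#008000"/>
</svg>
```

viewBox `0 0 409.353 145.941` with mm width/height → 1 unit = 1 mm. Flip: y_m = 145.941 − y_svg.

**Shape 1** — `<path>` closed polygon, stroke `#008000` → cut (S874, F1231). Machine vertices: (306.497,9.122) → (194.769,111.291) → (104.529,55.624) → (306.497,9.122). Closed: final G1 returns to the first vertex.

G21
G90
G0 X306.497 Y9.122
M3 S874
G01 X194.769 Y111.291 F1231
G01 X104.529 Y55.624 F1231
G01 X306.497 Y9.122 F1231
M5
G0 X0.000 Y0.000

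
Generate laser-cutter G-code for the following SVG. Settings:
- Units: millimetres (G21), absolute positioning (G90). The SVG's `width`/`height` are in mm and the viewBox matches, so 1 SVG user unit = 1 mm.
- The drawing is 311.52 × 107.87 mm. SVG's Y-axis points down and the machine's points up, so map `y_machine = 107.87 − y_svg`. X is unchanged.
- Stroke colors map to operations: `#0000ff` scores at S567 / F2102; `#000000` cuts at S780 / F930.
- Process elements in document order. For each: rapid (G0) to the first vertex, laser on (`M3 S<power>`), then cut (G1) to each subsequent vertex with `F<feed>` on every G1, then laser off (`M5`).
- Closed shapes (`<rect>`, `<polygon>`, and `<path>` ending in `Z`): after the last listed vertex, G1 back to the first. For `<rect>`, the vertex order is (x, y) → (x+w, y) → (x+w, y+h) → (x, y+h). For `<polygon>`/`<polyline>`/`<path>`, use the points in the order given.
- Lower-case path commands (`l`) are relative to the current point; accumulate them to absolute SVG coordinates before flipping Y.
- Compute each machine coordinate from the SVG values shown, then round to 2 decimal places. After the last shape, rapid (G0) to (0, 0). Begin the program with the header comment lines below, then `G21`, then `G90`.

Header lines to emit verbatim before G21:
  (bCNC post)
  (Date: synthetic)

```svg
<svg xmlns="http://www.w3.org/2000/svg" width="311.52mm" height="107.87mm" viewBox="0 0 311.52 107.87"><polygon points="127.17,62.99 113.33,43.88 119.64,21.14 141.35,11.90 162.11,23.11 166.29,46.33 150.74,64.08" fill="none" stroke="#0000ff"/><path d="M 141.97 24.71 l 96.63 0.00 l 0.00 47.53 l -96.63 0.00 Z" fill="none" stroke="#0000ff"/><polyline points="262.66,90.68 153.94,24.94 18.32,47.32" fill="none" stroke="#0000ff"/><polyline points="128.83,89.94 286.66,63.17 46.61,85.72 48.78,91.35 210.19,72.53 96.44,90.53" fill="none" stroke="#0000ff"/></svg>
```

(bCNC post)
(Date: synthetic)
G21
G90
G0 X127.17 Y44.88
M3 S567
G1 X113.33 Y63.99 F2102
G1 X119.64 Y86.73 F2102
G1 X141.35 Y95.97 F2102
G1 X162.11 Y84.76 F2102
G1 X166.29 Y61.54 F2102
G1 X150.74 Y43.79 F2102
G1 X127.17 Y44.88 F2102
M5
G0 X141.97 Y83.16
M3 S567
G1 X238.60 Y83.16 F2102
G1 X238.60 Y35.63 F2102
G1 X141.97 Y35.63 F2102
G1 X141.97 Y83.16 F2102
M5
G0 X262.66 Y17.19
M3 S567
G1 X153.94 Y82.93 F2102
G1 X18.32 Y60.55 F2102
M5
G0 X128.83 Y17.93
M3 S567
G1 X286.66 Y44.70 F2102
G1 X46.61 Y22.15 F2102
G1 X48.78 Y16.52 F2102
G1 X210.19 Y35.34 F2102
G1 X96.44 Y17.34 F2102
M5
G0 X0.00 Y0.00

viewBox `0 0 311.52 107.87` with mm width/height → 1 unit = 1 mm. Flip: y_m = 107.87 − y_svg.

**Shape 1** — `<polygon>` regular polygon, stroke `#0000ff` → score (S567, F2102). Machine vertices: (127.17,44.88) → (113.33,63.99) → (119.64,86.73) → (141.35,95.97) → (162.11,84.76) → (166.29,61.54) → (150.74,43.79) → (127.17,44.88). Closed: final G1 returns to the first vertex.

**Shape 2** — `<path>` rectangle, stroke `#0000ff` → score (S567, F2102). Machine vertices: (141.97,83.16) → (238.60,83.16) → (238.60,35.63) → (141.97,35.63) → (141.97,83.16). Closed: final G1 returns to the first vertex.

**Shape 3** — `<polyline>` open polyline, stroke `#0000ff` → score (S567, F2102). Machine vertices: (262.66,17.19) → (153.94,82.93) → (18.32,60.55). Open path.

**Shape 4** — `<polyline>` open polyline, stroke `#0000ff` → score (S567, F2102). Machine vertices: (128.83,17.93) → (286.66,44.70) → (46.61,22.15) → (48.78,16.52) → (210.19,35.34) → (96.44,17.34). Open path.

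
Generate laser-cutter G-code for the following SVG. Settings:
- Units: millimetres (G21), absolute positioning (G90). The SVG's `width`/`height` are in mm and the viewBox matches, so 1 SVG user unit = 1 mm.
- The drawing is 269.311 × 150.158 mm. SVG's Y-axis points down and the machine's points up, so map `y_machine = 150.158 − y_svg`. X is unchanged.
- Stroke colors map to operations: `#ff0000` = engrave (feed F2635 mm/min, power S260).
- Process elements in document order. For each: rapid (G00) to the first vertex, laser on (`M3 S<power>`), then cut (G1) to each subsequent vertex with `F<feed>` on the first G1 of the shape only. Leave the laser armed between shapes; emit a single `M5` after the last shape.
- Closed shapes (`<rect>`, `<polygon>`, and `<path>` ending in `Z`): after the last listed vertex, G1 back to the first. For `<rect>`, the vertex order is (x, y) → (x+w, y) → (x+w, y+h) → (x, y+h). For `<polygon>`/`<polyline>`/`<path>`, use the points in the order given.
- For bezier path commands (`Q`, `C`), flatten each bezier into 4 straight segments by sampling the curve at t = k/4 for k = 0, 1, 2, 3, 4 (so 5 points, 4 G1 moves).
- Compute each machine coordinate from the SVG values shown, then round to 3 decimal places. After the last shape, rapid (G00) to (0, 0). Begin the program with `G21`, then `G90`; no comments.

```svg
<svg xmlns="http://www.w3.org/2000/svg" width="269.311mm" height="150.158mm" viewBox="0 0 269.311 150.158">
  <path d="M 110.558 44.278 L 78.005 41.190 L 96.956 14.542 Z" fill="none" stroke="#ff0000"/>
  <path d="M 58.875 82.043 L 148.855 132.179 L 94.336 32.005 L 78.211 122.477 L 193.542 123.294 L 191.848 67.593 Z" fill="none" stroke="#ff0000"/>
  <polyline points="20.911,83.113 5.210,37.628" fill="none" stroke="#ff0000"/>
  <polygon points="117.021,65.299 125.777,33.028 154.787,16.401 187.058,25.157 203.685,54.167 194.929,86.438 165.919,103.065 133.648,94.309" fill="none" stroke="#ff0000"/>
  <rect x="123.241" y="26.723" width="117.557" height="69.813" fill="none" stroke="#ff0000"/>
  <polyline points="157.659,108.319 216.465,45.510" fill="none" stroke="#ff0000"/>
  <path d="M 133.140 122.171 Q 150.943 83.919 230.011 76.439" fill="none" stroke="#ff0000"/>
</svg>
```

Since the viewBox matches the mm dimensions, user units are millimetres directly. The only transform is the Y-flip y_m = 150.158 − y_svg.

Shape 1 is a regular polygon drawn with `<path>`. Its stroke #ff0000 means engrave at S260, F2635. After flipping Y the toolpath is (110.558,105.880) → (78.005,108.968) → (96.956,135.616) → (110.558,105.880), returning to the start.

Shape 2 is a closed polygon drawn with `<path>`. Its stroke #ff0000 means engrave at S260, F2635. After flipping Y the toolpath is (58.875,68.115) → (148.855,17.979) → (94.336,118.153) → (78.211,27.681) → (193.542,26.864) → (191.848,82.565) → (58.875,68.115), returning to the start.

Shape 3 is a line segment drawn with `<polyline>`. Its stroke #ff0000 means engrave at S260, F2635. After flipping Y the toolpath is (20.911,67.045) → (5.210,112.530).

Shape 4 is a regular polygon drawn with `<polygon>`. Its stroke #ff0000 means engrave at S260, F2635. After flipping Y the toolpath is (117.021,84.859) → (125.777,117.130) → (154.787,133.757) → (187.058,125.001) → (203.685,95.991) → (194.929,63.720) → (165.919,47.093) → (133.648,55.849) → (117.021,84.859), returning to the start.

Shape 5 is a rectangle drawn with `<rect>`. Its stroke #ff0000 means engrave at S260, F2635. After flipping Y the toolpath is (123.241,123.435) → (240.798,123.435) → (240.798,53.622) → (123.241,53.622) → (123.241,123.435), returning to the start.

Shape 6 is a line segment drawn with `<polyline>`. Its stroke #ff0000 means engrave at S260, F2635. After flipping Y the toolpath is (157.659,41.839) → (216.465,104.648).

Shape 7 is a quadratic bezier drawn with `<path>`. Its stroke #ff0000 means engrave at S260, F2635. After flipping Y the toolpath is (133.140,27.987) → (145.871,45.190) → (166.259,58.546) → (194.306,68.056) → (230.011,73.719).

G21
G90
G00 X110.558 Y105.880
M3 S260
G1 X78.005 Y108.968 F2635
G1 X96.956 Y135.616
G1 X110.558 Y105.880
G00 X58.875 Y68.115
M3 S260
G1 X148.855 Y17.979 F2635
G1 X94.336 Y118.153
G1 X78.211 Y27.681
G1 X193.542 Y26.864
G1 X191.848 Y82.565
G1 X58.875 Y68.115
G00 X20.911 Y67.045
M3 S260
G1 X5.210 Y112.530 F2635
G00 X117.021 Y84.859
M3 S260
G1 X125.777 Y117.130 F2635
G1 X154.787 Y133.757
G1 X187.058 Y125.001
G1 X203.685 Y95.991
G1 X194.929 Y63.720
G1 X165.919 Y47.093
G1 X133.648 Y55.849
G1 X117.021 Y84.859
G00 X123.241 Y123.435
M3 S260
G1 X240.798 Y123.435 F2635
G1 X240.798 Y53.622
G1 X123.241 Y53.622
G1 X123.241 Y123.435
G00 X157.659 Y41.839
M3 S260
G1 X216.465 Y104.648 F2635
G00 X133.140 Y27.987
M3 S260
G1 X145.871 Y45.190 F2635
G1 X166.259 Y58.546
G1 X194.306 Y68.056
G1 X230.011 Y73.719
M5
G00 X0.000 Y0.000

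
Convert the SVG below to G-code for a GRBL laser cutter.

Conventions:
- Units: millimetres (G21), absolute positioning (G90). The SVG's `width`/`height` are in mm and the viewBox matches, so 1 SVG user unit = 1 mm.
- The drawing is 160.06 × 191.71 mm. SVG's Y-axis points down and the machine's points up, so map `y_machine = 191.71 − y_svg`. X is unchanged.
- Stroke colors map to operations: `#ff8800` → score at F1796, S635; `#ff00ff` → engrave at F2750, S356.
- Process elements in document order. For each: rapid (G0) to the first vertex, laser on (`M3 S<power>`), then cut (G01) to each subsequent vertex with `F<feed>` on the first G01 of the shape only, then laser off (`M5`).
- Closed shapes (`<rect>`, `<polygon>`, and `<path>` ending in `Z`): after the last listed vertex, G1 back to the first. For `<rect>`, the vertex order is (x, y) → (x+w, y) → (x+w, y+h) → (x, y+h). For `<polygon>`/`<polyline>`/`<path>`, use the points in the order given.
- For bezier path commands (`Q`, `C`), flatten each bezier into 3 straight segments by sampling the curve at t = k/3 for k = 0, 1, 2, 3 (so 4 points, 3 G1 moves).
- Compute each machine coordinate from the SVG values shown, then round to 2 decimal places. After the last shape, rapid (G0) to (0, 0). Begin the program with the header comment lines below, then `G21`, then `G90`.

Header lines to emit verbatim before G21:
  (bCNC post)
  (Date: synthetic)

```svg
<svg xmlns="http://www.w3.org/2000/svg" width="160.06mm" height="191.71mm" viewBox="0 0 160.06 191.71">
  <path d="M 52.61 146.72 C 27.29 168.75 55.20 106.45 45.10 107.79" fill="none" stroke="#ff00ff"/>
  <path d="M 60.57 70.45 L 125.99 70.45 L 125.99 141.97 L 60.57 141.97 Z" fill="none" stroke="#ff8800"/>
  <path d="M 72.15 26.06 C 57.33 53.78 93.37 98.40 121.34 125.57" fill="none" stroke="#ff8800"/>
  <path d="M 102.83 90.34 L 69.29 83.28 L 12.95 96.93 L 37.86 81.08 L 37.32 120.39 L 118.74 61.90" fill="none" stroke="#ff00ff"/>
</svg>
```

(bCNC post)
(Date: synthetic)
G21
G90
G0 X52.61 Y44.99
M3 S356
G01 X41.65 Y45.59 F2750
G01 X45.91 Y69.53
G01 X45.10 Y83.92
M5
G0 X60.57 Y121.26
M3 S635
G01 X125.99 Y121.26 F1796
G01 X125.99 Y49.74
G01 X60.57 Y49.74
G01 X60.57 Y121.26
M5
G0 X72.15 Y165.65
M3 S635
G01 X72.10 Y133.57 F1796
G01 X92.86 Y97.85
G01 X121.34 Y66.14
M5
G0 X102.83 Y101.37
M3 S356
G01 X69.29 Y108.43 F2750
G01 X12.95 Y94.78
G01 X37.86 Y110.63
G01 X37.32 Y71.32
G01 X118.74 Y129.81
M5
G0 X0.00 Y0.00

Since the viewBox matches the mm dimensions, user units are millimetres directly. The only transform is the Y-flip y_m = 191.71 − y_svg.

Shape 1 is a cubic bezier drawn with `<path>`. Its stroke #ff00ff means engrave at S356, F2750. After flipping Y the toolpath is (52.61,44.99) → (41.65,45.59) → (45.91,69.53) → (45.10,83.92).

Shape 2 is a rectangle drawn with `<path>`. Its stroke #ff8800 means score at S635, F1796. After flipping Y the toolpath is (60.57,121.26) → (125.99,121.26) → (125.99,49.74) → (60.57,49.74) → (60.57,121.26), returning to the start.

Shape 3 is a cubic bezier drawn with `<path>`. Its stroke #ff8800 means score at S635, F1796. After flipping Y the toolpath is (72.15,165.65) → (72.10,133.57) → (92.86,97.85) → (121.34,66.14).

Shape 4 is a open polyline drawn with `<path>`. Its stroke #ff00ff means engrave at S356, F2750. After flipping Y the toolpath is (102.83,101.37) → (69.29,108.43) → (12.95,94.78) → (37.86,110.63) → (37.32,71.32) → (118.74,129.81).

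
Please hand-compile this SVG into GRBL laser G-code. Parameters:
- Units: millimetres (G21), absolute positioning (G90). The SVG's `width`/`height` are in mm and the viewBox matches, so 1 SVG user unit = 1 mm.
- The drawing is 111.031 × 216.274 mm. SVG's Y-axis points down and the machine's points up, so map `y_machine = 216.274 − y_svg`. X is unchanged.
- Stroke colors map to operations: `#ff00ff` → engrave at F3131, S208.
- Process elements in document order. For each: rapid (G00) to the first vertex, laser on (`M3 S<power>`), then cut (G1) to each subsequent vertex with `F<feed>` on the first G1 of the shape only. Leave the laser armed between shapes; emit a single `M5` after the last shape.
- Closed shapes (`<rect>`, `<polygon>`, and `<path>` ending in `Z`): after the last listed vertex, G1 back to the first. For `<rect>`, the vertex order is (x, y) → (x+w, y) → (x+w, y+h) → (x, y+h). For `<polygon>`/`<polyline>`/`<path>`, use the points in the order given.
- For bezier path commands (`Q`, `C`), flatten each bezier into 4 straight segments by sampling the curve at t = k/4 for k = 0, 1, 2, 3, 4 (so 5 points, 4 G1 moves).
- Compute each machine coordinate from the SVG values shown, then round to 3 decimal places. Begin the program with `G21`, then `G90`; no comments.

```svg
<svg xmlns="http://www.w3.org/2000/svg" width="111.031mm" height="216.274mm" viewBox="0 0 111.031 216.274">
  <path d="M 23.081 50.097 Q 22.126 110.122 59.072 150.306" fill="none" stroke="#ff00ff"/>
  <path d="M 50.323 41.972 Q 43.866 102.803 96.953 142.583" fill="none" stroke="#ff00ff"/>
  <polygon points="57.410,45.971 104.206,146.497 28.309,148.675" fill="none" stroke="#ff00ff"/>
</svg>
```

viewBox `0 0 111.031 216.274` with mm width/height → 1 unit = 1 mm. Flip: y_m = 216.274 − y_svg.

**Shape 1** — `<path>` quadratic bezier, stroke `#ff00ff` → engrave (S208, F3131). Control points (SVG): P0=(23.081,50.097), P1=(22.126,110.122), P2=(59.072,150.306); sampled at t=k/4. Machine vertices: (23.081,166.177) → (24.972,137.405) → (31.601,111.112) → (42.968,87.300) → (59.072,65.968). Open path.

**Shape 2** — `<path>` quadratic bezier, stroke `#ff00ff` → engrave (S208, F3131). Control points (SVG): P0=(50.323,41.972), P1=(43.866,102.803), P2=(96.953,142.583); sampled at t=k/4. Machine vertices: (50.323,174.302) → (50.816,145.202) → (58.752,118.734) → (74.131,94.897) → (96.953,73.691). Open path.

**Shape 3** — `<polygon>` closed polygon, stroke `#ff00ff` → engrave (S208, F3131). Machine vertices: (57.410,170.303) → (104.206,69.777) → (28.309,67.599) → (57.410,170.303). Closed: final G1 returns to the first vertex.

G21
G90
G00 X23.081 Y166.177
M3 S208
G1 X24.972 Y137.405 F3131
G1 X31.601 Y111.112
G1 X42.968 Y87.300
G1 X59.072 Y65.968
G00 X50.323 Y174.302
M3 S208
G1 X50.816 Y145.202 F3131
G1 X58.752 Y118.734
G1 X74.131 Y94.897
G1 X96.953 Y73.691
G00 X57.410 Y170.303
M3 S208
G1 X104.206 Y69.777 F3131
G1 X28.309 Y67.599
G1 X57.410 Y170.303
M5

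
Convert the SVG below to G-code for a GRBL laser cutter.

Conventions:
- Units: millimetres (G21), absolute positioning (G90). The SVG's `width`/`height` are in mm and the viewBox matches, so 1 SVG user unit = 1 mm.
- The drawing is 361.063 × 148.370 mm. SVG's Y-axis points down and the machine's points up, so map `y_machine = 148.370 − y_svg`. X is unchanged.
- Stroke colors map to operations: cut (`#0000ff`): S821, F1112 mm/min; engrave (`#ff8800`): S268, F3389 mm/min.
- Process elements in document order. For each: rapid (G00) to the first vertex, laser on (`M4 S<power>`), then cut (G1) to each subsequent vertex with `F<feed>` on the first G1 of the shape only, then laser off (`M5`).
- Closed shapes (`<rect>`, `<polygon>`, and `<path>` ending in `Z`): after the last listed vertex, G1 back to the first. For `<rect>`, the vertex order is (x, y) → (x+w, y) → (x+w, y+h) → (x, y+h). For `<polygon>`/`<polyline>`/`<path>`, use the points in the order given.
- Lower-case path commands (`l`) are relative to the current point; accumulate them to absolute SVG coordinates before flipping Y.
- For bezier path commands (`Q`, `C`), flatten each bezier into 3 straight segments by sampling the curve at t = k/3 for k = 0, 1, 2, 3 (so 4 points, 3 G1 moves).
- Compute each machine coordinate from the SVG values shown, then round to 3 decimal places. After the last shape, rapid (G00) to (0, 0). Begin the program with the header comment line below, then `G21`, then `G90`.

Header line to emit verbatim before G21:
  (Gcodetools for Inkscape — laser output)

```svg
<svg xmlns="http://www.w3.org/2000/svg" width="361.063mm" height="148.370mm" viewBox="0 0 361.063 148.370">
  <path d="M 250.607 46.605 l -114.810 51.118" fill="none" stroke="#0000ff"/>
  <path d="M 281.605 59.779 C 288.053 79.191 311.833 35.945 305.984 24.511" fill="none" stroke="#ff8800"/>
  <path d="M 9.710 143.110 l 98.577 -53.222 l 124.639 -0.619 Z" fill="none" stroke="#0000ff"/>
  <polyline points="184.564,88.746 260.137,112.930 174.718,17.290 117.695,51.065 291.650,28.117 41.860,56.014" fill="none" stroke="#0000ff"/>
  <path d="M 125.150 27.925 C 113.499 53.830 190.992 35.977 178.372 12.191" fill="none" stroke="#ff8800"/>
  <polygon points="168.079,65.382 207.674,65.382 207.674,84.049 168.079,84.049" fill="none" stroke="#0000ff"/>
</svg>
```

Since the viewBox matches the mm dimensions, user units are millimetres directly. The only transform is the Y-flip y_m = 148.370 − y_svg.

Shape 1 is a line segment drawn with `<path>`. Its stroke #0000ff means cut at S821, F1112. After flipping Y the toolpath is (250.607,101.765) → (135.797,50.647).

Shape 2 is a cubic bezier drawn with `<path>`. Its stroke #ff8800 means engrave at S268, F3389. After flipping Y the toolpath is (281.605,88.591) → (292.091,86.566) → (303.696,105.320) → (305.984,123.859).

Shape 3 is a closed polygon drawn with `<path>`. Its stroke #0000ff means cut at S821, F1112. After flipping Y the toolpath is (9.710,5.260) → (108.287,58.482) → (232.926,59.101) → (9.710,5.260), returning to the start.

Shape 4 is a open polyline drawn with `<polyline>`. Its stroke #0000ff means cut at S821, F1112. After flipping Y the toolpath is (184.564,59.624) → (260.137,35.440) → (174.718,131.080) → (117.695,97.305) → (291.650,120.253) → (41.860,92.356).

Shape 5 is a cubic bezier drawn with `<path>`. Its stroke #ff8800 means engrave at S268, F3389. After flipping Y the toolpath is (125.150,120.445) → (136.575,107.725) → (167.593,115.772) → (178.372,136.179).

Shape 6 is a rectangle drawn with `<polygon>`. Its stroke #0000ff means cut at S821, F1112. After flipping Y the toolpath is (168.079,82.988) → (207.674,82.988) → (207.674,64.321) → (168.079,64.321) → (168.079,82.988), returning to the start.

(Gcodetools for Inkscape — laser output)
G21
G90
G00 X250.607 Y101.765
M4 S821
G1 X135.797 Y50.647 F1112
M5
G00 X281.605 Y88.591
M4 S268
G1 X292.091 Y86.566 F3389
G1 X303.696 Y105.320
G1 X305.984 Y123.859
M5
G00 X9.710 Y5.260
M4 S821
G1 X108.287 Y58.482 F1112
G1 X232.926 Y59.101
G1 X9.710 Y5.260
M5
G00 X184.564 Y59.624
M4 S821
G1 X260.137 Y35.440 F1112
G1 X174.718 Y131.080
G1 X117.695 Y97.305
G1 X291.650 Y120.253
G1 X41.860 Y92.356
M5
G00 X125.150 Y120.445
M4 S268
G1 X136.575 Y107.725 F3389
G1 X167.593 Y115.772
G1 X178.372 Y136.179
M5
G00 X168.079 Y82.988
M4 S821
G1 X207.674 Y82.988 F1112
G1 X207.674 Y64.321
G1 X168.079 Y64.321
G1 X168.079 Y82.988
M5
G00 X0.000 Y0.000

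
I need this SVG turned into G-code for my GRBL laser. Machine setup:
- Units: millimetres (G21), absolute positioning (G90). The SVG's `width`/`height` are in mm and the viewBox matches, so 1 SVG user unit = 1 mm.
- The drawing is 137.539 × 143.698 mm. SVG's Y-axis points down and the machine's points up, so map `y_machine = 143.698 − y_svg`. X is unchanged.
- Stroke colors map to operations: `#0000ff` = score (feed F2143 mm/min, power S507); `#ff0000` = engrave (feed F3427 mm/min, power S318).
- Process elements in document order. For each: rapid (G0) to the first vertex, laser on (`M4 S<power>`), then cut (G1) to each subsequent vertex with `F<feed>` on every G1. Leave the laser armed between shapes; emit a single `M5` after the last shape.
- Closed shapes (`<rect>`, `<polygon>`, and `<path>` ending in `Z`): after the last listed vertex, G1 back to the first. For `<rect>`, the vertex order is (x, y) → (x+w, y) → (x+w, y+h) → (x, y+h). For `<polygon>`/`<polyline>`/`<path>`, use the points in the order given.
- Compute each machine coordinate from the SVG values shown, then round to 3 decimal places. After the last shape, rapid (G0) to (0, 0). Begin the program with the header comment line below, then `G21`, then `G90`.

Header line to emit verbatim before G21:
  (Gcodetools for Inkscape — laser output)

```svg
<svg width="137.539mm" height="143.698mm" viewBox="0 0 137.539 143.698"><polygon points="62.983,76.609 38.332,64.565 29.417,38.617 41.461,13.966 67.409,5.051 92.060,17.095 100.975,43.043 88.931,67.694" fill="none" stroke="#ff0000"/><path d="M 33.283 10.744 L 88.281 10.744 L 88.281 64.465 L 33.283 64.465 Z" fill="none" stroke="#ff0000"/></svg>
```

1 u = 1 mm; y_m = 143.698 − y.

[1] `<polygon>` regular polygon, #ff0000→engrave S318 F3427: (62.983,67.089) → (38.332,79.133) → (29.417,105.081) → (41.461,129.732) → (67.409,138.647) → (92.060,126.603) → (100.975,100.655) → (88.931,76.004) → (62.983,67.089) (closed)

[2] `<path>` rectangle, #ff0000→engrave S318 F3427: (33.283,132.954) → (88.281,132.954) → (88.281,79.233) → (33.283,79.233) → (33.283,132.954) (closed)

(Gcodetools for Inkscape — laser output)
G21
G90
G0 X62.983 Y67.089
M4 S318
G1 X38.332 Y79.133 F3427
G1 X29.417 Y105.081 F3427
G1 X41.461 Y129.732 F3427
G1 X67.409 Y138.647 F3427
G1 X92.060 Y126.603 F3427
G1 X100.975 Y100.655 F3427
G1 X88.931 Y76.004 F3427
G1 X62.983 Y67.089 F3427
G0 X33.283 Y132.954
M4 S318
G1 X88.281 Y132.954 F3427
G1 X88.281 Y79.233 F3427
G1 X33.283 Y79.233 F3427
G1 X33.283 Y132.954 F3427
M5
G0 X0.000 Y0.000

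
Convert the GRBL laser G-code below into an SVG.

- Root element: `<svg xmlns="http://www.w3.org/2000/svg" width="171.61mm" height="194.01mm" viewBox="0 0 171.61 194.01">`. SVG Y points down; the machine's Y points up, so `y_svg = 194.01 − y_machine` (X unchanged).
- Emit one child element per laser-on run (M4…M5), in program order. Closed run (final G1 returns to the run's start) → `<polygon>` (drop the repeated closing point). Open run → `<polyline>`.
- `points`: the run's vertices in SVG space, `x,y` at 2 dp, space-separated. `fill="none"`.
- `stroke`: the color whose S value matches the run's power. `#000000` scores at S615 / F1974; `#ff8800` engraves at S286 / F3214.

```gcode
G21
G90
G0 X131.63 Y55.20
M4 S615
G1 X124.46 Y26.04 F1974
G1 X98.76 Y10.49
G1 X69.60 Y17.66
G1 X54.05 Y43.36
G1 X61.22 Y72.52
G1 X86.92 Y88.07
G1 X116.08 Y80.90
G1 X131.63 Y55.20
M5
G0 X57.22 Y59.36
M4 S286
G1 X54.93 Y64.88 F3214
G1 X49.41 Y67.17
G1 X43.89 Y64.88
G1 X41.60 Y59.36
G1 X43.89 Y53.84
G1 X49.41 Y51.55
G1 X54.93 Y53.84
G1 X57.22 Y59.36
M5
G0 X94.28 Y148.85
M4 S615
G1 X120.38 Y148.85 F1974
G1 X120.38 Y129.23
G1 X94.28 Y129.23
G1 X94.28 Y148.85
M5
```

<svg xmlns="http://www.w3.org/2000/svg" width="171.61mm" height="194.01mm" viewBox="0 0 171.61 194.01">
  <polygon points="131.63,138.81 124.46,167.97 98.76,183.52 69.60,176.35 54.05,150.65 61.22,121.49 86.92,105.94 116.08,113.11" fill="none" stroke="#000000"/>
  <polygon points="57.22,134.65 54.93,129.13 49.41,126.84 43.89,129.13 41.60,134.65 43.89,140.17 49.41,142.46 54.93,140.17" fill="none" stroke="#ff8800"/>
  <polygon points="94.28,45.16 120.38,45.16 120.38,64.78 94.28,64.78" fill="none" stroke="#000000"/>
</svg>

Each laser-on run becomes one SVG element. Flip Y back into SVG space with y_svg = 194.01 − y_machine.

Run 1: the run's S615 means `#000000` (score). The run returns to its start, so emit a `<polygon>` with points (Y-flipped): 131.63,138.81 124.46,167.97 98.76,183.52 69.60,176.35 54.05,150.65 61.22,121.49 86.92,105.94 116.08,113.11.

Run 2: S286 ⇒ engrave layer `#ff8800`. The run returns to its start, so emit a `<polygon>` with points (Y-flipped): 57.22,134.65 54.93,129.13 49.41,126.84 43.89,129.13 41.60,134.65 43.89,140.17 49.41,142.46 54.93,140.17.

Run 3: power S615 maps to stroke `#000000` (score). The run returns to its start, so emit a `<polygon>` with points (Y-flipped): 94.28,45.16 120.38,45.16 120.38,64.78 94.28,64.78.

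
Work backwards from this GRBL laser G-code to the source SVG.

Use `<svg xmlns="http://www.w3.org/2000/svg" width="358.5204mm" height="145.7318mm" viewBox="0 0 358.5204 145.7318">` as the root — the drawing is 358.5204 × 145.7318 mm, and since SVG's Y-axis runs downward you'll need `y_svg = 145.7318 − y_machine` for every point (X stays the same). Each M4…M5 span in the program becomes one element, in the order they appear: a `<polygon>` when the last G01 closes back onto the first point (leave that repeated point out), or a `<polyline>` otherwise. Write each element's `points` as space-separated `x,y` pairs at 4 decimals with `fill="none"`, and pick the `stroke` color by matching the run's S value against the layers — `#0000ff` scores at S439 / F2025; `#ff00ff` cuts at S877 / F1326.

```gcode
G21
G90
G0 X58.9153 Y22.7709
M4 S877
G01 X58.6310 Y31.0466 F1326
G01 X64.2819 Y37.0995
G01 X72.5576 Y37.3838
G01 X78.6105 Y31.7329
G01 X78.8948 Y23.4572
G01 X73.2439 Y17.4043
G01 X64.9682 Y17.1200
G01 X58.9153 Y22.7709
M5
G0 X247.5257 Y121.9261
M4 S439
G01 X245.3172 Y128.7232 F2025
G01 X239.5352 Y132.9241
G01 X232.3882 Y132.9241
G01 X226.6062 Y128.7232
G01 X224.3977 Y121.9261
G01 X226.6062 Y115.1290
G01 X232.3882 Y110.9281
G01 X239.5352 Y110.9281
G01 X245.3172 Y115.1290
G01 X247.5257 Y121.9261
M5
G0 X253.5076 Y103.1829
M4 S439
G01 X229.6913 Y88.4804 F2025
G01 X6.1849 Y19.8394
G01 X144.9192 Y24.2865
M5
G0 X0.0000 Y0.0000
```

Machine Y-up, SVG Y-down with viewBox height 145.7318, so y_svg = 145.7318 − y_machine; X carries over.

Run 1: S877 ⇒ cut layer `#ff00ff`. The run returns to its start, so emit a `<polygon>` with points (Y-flipped): 58.9153,122.9609 58.6310,114.6852 64.2819,108.6323 72.5576,108.3480 78.6105,113.9989 78.8948,122.2746 73.2439,128.3275 64.9682,128.6118.

Run 2: power S439 maps to stroke `#0000ff` (score). The run returns to its start, so emit a `<polygon>` with points (Y-flipped): 247.5257,23.8057 245.3172,17.0086 239.5352,12.8077 232.3882,12.8077 226.6062,17.0086 224.3977,23.8057 226.6062,30.6028 232.3882,34.8037 239.5352,34.8037 245.3172,30.6028.

Run 3: power S439 maps to stroke `#0000ff` (score). The run is open, so emit a `<polyline>` with points (Y-flipped): 253.5076,42.5489 229.6913,57.2514 6.1849,125.8924 144.9192,121.4453.

<svg xmlns="http://www.w3.org/2000/svg" width="358.5204mm" height="145.7318mm" viewBox="0 0 358.5204 145.7318">
  <polygon points="58.9153,122.9609 58.6310,114.6852 64.2819,108.6323 72.5576,108.3480 78.6105,113.9989 78.8948,122.2746 73.2439,128.3275 64.9682,128.6118" fill="none" stroke="#ff00ff"/>
  <polygon points="247.5257,23.8057 245.3172,17.0086 239.5352,12.8077 232.3882,12.8077 226.6062,17.0086 224.3977,23.8057 226.6062,30.6028 232.3882,34.8037 239.5352,34.8037 245.3172,30.6028" fill="none" stroke="#0000ff"/>
  <polyline points="253.5076,42.5489 229.6913,57.2514 6.1849,125.8924 144.9192,121.4453" fill="none" stroke="#0000ff"/>
</svg>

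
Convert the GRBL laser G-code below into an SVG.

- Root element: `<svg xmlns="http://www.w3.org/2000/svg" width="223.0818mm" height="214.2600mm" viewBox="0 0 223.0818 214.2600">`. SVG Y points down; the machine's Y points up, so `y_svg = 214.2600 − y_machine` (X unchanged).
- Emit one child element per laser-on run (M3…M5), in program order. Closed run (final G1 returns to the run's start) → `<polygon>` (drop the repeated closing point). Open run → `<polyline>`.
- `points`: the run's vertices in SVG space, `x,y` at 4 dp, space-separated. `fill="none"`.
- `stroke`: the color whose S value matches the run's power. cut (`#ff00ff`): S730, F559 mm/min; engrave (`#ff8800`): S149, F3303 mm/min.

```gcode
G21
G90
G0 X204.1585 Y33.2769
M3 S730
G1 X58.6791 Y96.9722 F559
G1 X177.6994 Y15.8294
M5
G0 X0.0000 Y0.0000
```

Each laser-on run becomes one SVG element. Flip Y back into SVG space with y_svg = 214.2600 − y_machine. Every run uses S730, so all elements get stroke `#ff00ff` (cut).

Run 1: The run is open, so emit a `<polyline>` with points (Y-flipped): 204.1585,180.9831 58.6791,117.2878 177.6994,198.4306.

<svg xmlns="http://www.w3.org/2000/svg" width="223.0818mm" height="214.2600mm" viewBox="0 0 223.0818 214.2600">
  <polyline points="204.1585,180.9831 58.6791,117.2878 177.6994,198.4306" fill="none" stroke="#ff00ff"/>
</svg>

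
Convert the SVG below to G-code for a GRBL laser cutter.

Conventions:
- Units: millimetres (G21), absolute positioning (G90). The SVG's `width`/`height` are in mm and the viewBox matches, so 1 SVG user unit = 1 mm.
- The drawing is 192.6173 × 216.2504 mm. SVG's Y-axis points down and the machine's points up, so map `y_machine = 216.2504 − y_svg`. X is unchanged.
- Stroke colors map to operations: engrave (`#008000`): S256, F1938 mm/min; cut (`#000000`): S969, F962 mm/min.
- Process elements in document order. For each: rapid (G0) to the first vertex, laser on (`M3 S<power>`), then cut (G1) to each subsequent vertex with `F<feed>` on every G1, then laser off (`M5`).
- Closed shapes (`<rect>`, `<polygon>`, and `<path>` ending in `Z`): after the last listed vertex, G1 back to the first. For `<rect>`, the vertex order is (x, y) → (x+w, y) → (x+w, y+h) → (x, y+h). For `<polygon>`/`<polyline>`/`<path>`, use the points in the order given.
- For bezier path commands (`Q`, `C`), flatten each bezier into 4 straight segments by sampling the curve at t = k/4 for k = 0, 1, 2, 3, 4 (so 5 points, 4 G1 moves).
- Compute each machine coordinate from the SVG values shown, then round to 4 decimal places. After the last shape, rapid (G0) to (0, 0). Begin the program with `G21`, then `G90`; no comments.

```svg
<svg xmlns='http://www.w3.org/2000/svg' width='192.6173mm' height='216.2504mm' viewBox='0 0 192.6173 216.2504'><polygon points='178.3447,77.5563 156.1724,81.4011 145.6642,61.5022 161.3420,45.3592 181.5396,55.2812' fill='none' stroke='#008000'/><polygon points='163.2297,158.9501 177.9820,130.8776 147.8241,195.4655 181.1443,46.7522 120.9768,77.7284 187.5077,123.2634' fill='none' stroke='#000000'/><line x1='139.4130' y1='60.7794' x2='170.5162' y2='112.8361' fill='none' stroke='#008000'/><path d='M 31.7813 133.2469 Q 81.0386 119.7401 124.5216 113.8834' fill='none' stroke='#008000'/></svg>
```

1 u = 1 mm; y_m = 216.2504 − y.

[1] `<polygon>` regular polygon, #008000→engrave S256 F1938: (178.3447,138.6941) → (156.1724,134.8493) → (145.6642,154.7482) → (161.3420,170.8912) → (181.5396,160.9692) → (178.3447,138.6941) (closed)

[2] `<polygon>` closed polygon, #000000→cut S969 F962: (163.2297,57.3003) → (177.9820,85.3728) → (147.8241,20.7849) → (181.1443,169.4982) → (120.9768,138.5220) → (187.5077,92.9870) → (163.2297,57.3003) (closed)

[3] `<line>` line segment, #008000→engrave S256 F1938: (139.4130,155.4710) → (170.5162,103.4143)

[4] `<path>` quadratic bezier, #008000→engrave S256 F1938: (31.7813,83.0035) → (56.0491,89.2788) → (79.5950,94.5978) → (102.4192,98.9605) → (124.5216,102.3670)

G21
G90
G0 X178.3447 Y138.6941
M3 S256
G1 X156.1724 Y134.8493 F1938
G1 X145.6642 Y154.7482 F1938
G1 X161.3420 Y170.8912 F1938
G1 X181.5396 Y160.9692 F1938
G1 X178.3447 Y138.6941 F1938
M5
G0 X163.2297 Y57.3003
M3 S969
G1 X177.9820 Y85.3728 F962
G1 X147.8241 Y20.7849 F962
G1 X181.1443 Y169.4982 F962
G1 X120.9768 Y138.5220 F962
G1 X187.5077 Y92.9870 F962
G1 X163.2297 Y57.3003 F962
M5
G0 X139.4130 Y155.4710
M3 S256
G1 X170.5162 Y103.4143 F1938
M5
G0 X31.7813 Y83.0035
M3 S256
G1 X56.0491 Y89.2788 F1938
G1 X79.5950 Y94.5978 F1938
G1 X102.4192 Y98.9605 F1938
G1 X124.5216 Y102.3670 F1938
M5
G0 X0.0000 Y0.0000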